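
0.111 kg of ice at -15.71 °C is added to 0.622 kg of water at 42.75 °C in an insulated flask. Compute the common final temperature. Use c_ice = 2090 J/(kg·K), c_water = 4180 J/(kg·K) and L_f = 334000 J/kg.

Sum of m c ΔT and latent-heat terms is zero:
ice -15.71→0 °C: 0.111·2090·15.71 = 3644.6; fusion: m_ice L_f = 0.111·334000 = 37074; warm the meltwater: 463.98 T; water cools: 0.622·4180·(T − 42.75) = 2600(T − 42.75)
3063.9 T = 111148 − 40719 = 70430
T ≈ 22.99 °C — above 0 °C, consistent with complete melting.

T_f ≈ 23.0 °C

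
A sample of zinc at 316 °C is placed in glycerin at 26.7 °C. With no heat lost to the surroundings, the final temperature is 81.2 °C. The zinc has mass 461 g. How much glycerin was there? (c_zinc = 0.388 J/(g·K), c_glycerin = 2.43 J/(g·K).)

m ≈ 317 g

Heat lost by the zinc = heat gained by the glycerin:
461·0.388·(316 − 81.2) = m·2.43·(81.2 − 26.7)
132.44 m = 41998  ⇒  m ≈ 317.1 g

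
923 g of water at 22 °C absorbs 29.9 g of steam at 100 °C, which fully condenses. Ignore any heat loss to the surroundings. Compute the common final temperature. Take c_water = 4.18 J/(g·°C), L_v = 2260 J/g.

T_f ≈ 41.4 °C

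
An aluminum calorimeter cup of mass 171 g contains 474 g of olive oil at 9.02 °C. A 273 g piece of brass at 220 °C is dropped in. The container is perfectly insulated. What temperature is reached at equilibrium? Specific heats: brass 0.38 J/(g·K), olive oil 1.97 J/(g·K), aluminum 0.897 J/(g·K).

T_f ≈ 27.4 °C

Conservation of energy gives ΣQ = 0:
273*0.38*(T − 220) + 474*1.97*(T − 9.02) + 171*0.897*(T − 9.02) = 0
103.74(T − 220) + 933.78(T − 9.02) + 153.39(T − 9.02) = 0
1190.9 T = 32629
T = 32629/1190.9 ≈ 27.40 °C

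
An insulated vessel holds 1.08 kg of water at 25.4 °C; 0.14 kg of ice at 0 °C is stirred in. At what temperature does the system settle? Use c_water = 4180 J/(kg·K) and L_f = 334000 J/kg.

T_f ≈ 13.3 °C

Heat gained plus heat lost sum to zero:
melt ice: 0.14×334000 = 46760
  warm the meltwater: 585.2 T
  water: 4514.4(T − 25.4)
5099.6 T = 114666 − 46760 = 67906
T ≈ 13.32 °C. Since T > 0 °C, the all-ice-melts assumption holds.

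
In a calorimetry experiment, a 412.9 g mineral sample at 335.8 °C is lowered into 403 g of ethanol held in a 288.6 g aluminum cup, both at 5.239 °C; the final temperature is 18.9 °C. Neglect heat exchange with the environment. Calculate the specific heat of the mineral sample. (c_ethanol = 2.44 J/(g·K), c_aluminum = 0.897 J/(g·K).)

c ≈ 0.13 J/(g·K)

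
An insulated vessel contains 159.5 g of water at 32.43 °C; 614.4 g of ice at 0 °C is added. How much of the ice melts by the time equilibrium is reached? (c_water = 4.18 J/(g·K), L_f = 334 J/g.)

Cooling the water to 0 °C releases 159.5·4.18·32.43 = 21621 J.
Fully melting the ice requires m_ice L_f = 614.4·334 = 205210 J.
That's not enough to melt it all — equilibrium is at 0 °C with ice remaining.
m_melted·334 = 21621  ⇒  m_melted ≈ 64.73 g.

m_melted ≈ 64.7 g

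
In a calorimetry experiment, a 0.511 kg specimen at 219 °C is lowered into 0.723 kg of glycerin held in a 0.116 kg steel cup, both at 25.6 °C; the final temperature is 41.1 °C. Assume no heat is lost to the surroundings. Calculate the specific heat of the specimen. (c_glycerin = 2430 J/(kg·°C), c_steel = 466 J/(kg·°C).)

Heat gained plus heat lost sum to zero:
0.511·c·(41.1 − 219) + 0.723·2430·(41.1 − 25.6) + 0.116·466·(41.1 − 25.6) = 0
-90.91 c = -28070
c = -28070/-90.91 ≈ 308.8 J/(kg·°C)

c ≈ 309 J/(kg·°C)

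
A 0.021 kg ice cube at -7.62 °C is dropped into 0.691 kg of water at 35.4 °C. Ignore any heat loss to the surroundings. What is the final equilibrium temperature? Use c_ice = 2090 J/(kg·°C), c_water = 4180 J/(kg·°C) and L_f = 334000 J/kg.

T_f ≈ 31.9 °C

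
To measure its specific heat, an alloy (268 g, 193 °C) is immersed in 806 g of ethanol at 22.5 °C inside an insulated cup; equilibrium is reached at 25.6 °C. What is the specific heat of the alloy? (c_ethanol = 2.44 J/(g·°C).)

Setting the total heat transfer to zero:
268·c·(25.6 − 193) + 806·2.44·(25.6 − 22.5) = 0
-44863 c = -6096.6
c = -6096.6/-44863 ≈ 0.1359 J/(g·°C)

c ≈ 0.136 J/(g·°C)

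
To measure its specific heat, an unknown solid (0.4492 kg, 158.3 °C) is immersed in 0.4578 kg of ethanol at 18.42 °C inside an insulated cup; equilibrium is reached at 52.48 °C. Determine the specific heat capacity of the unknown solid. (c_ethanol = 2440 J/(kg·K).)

c ≈ 800 J/(kg·K)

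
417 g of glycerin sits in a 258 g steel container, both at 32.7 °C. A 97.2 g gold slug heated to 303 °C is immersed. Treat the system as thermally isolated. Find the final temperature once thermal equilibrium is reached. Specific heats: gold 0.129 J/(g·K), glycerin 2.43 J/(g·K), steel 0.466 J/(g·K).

T_f = Σ m_i c_i T_i / Σ m_i c_i:
T_f = (12.54×303 + 1013.3×32.7 + 120.23×32.7) / (12.54 + 1013.3 + 120.23)
    = 40866 / 1146.1 ≈ 35.66 °C

T_f ≈ 35.7 °C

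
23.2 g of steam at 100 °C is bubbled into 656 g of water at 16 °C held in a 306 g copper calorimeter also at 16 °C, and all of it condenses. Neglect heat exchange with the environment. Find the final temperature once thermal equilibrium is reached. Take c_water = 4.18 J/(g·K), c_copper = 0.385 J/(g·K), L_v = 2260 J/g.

T_f ≈ 36.5 °C

Energy balance with sensible and latent terms:
latent heat released on condensation: 23.2×2260 = 52432; condensed water 100 °C→T: 96.98(T − 100); water warms: 656×4.18×(T − 16) = 2742.1(T − 16); cup: 117.81(T − 16)
2956.9 T = 52432 + 9697.6 + 45758 = 107888
T ≈ 36.49 °C (< 100 °C, so full condensation is consistent).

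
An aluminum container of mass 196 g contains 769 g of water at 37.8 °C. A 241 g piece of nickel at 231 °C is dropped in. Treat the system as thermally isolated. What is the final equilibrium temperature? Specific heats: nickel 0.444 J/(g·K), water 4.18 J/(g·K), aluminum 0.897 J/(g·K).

T_f ≈ 43.7 °C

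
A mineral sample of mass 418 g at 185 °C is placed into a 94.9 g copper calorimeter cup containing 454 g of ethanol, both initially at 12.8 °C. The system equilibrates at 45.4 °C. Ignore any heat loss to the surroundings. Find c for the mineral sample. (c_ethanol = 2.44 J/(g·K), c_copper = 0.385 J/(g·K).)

Heat gained plus heat lost sum to zero:
418×c×(45.4 − 185) + 454×2.44×(45.4 − 12.8) + 94.9×0.385×(45.4 − 12.8) = 0
-58353 c = -37304
c = -37304/-58353 ≈ 0.6393 J/(g·K)

c ≈ 0.639 J/(g·K)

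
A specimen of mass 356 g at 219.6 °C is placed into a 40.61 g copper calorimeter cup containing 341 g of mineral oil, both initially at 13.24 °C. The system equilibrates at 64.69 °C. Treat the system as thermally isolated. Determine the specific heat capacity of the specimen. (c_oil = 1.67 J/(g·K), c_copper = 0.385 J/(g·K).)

Energy conservation, ΣQ = 0:
356·c·(64.69 − 219.6) + 341·1.67·(64.69 − 13.24) + 40.61·0.385·(64.69 − 13.24) = 0
-55148 c = -30104
c = -30104/-55148 ≈ 0.5459 J/(g·K)

c ≈ 0.546 J/(g·K)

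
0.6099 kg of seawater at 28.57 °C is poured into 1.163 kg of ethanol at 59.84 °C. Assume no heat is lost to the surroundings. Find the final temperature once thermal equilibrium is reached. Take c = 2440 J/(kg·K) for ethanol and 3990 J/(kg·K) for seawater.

Setting the total heat transfer to zero:
1.163*2440*(T − 59.84) + 0.6099*3990*(T − 28.57) = 0
(2837.7 + 2433.5) T = 2837.7*59.84 + 2433.5*28.57
T = 239334/5271.2 ≈ 45.40 °C

T_f ≈ 45.4 °C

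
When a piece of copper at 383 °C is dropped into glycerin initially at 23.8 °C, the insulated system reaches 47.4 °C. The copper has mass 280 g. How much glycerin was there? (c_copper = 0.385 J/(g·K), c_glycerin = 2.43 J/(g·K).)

m ≈ 631 g

Net heat exchanged in the isolated system is zero:
280×0.385×(47.4 − 383) + m×2.43×(47.4 − 23.8) = 0
57.35 m = 36178
m = 36178/57.35 ≈ 630.8 g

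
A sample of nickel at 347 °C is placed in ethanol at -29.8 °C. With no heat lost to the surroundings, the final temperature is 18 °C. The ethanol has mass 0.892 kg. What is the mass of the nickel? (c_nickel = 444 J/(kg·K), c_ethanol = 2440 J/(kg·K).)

m ≈ 0.712 kg

Energy conservation, ΣQ = 0:
m×444×(18 − 347) + 0.892×2440×(18 − (-29.8)) = 0
-146076 m = -104036
m = -104036/-146076 ≈ 0.7122 kg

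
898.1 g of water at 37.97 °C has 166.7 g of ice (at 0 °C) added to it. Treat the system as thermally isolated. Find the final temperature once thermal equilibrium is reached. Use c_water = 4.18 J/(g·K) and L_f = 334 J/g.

T_f ≈ 19.5 °C

Setting the total heat transfer to zero:
latent heat to melt: 166.7×334 = 55678; warm the meltwater: 696.81 T; water cools: 898.1×4.18×(T − 37.97) = 3754.1(T − 37.97)
4450.9 T = 142542 − 55678 = 86864
T ≈ 19.52 °C (positive, so assuming full melt was valid).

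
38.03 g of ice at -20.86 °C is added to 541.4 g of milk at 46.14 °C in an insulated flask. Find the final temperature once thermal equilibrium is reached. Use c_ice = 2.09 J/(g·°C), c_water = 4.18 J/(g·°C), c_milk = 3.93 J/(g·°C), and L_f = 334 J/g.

T_f ≈ 36.7 °C

Setting the total heat transfer to zero:
ice -20.86→0 °C: 38.03×2.09×20.86 = 1658
  melt ice: 38.03×334 = 12702
  warm the meltwater: 158.97 T
  milk: 2127.7(T − 46.14)
2286.7 T = 98172 − 14360 = 83812
T ≈ 36.65 °C. Since T > 0 °C, the all-ice-melts assumption holds.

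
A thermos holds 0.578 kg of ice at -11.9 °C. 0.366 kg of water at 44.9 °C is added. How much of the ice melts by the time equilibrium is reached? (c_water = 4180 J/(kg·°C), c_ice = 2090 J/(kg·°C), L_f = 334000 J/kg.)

m_melted ≈ 0.163 kg

Cooling the water to 0 °C releases 0.366×4180×44.9 = 68692 J.
Warming the ice to 0 °C takes 0.578×2090×11.9 = 14375 J, leaving 54316 J for melting.
Melting all 0.578 kg of ice would need 0.578×334000 = 193052 J.
54316 J < 193052 J, so only part of the ice melts and the system sits at 0 °C.
m_melt = 54316 / L_f = 0.1626 kg.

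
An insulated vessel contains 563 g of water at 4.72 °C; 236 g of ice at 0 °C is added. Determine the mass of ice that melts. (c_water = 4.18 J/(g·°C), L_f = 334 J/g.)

m_melted ≈ 33.3 g

Water can give up m c ΔT = 563·4.18·4.72 = 11108 J before reaching 0 °C.
Melting all 236 g of ice would need 236·334 = 78824 J.
11108 J < 78824 J, so only part of the ice melts and the system sits at 0 °C.
m_melt = 11108 / L_f = 33.26 g.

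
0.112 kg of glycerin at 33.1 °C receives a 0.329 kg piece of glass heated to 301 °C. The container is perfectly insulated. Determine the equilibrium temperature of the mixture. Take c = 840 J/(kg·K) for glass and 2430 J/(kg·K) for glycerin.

T_f ≈ 168.1 °C

|Q_glass| = |Q_glycerin|:
0.329*840*(301 − T) = 0.112*2430*(T − 33.1)
276.36(301 − T) = 272.16(T − 33.1)
548.52 T = 92193  ⇒  T ≈ 168.08 °C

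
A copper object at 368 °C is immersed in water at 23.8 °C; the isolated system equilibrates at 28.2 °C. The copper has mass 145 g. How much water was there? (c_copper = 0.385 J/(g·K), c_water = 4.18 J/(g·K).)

m ≈ 1030 g

Heat lost by the copper = heat gained by the water:
145×0.385×(368 − 28.2) = m×4.18×(28.2 − 23.8)
18.39 m = 18969  ⇒  m ≈ 1031 g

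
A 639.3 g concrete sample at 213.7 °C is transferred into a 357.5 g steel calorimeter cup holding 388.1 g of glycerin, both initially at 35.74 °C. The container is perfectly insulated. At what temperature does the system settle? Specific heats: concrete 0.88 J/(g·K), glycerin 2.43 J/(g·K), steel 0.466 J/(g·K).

With ΣQ=0 the equilibrium temperature is the m·c-weighted mean:
T_f = (562.58*213.7 + 943.08*35.74 + 166.59*35.74) / (562.58 + 943.08 + 166.59)
    = 159884 / 1672.3 ≈ 95.61 °C

T_f ≈ 95.6 °C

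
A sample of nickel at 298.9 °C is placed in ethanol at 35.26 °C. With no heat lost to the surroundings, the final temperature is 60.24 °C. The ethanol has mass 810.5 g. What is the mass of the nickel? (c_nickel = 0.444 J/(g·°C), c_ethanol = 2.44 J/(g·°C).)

Heat lost by the nickel = heat gained by the ethanol:
m×0.444×(298.9 − 60.24) = 810.5×2.44×(60.24 − 35.26)
105.97 m = 49401  ⇒  m ≈ 466.2 g

m ≈ 466 g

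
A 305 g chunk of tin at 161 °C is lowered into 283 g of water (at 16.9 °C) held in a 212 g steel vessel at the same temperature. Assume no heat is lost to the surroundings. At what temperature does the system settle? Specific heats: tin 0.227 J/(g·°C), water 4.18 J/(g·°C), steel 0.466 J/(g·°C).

T_f ≈ 24.3 °C

With ΣQ=0 the equilibrium temperature is the m·c-weighted mean:
T_f = (69.23×161 + 1182.9×16.9 + 98.79×16.9) / (69.23 + 1182.9 + 98.79)
    = 32808 / 1351 ≈ 24.28 °C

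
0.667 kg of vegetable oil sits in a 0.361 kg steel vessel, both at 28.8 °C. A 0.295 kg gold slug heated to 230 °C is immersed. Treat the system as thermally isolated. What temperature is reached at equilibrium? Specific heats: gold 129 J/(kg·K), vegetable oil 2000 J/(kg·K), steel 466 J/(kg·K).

Setting the total heat transfer to zero:
0.295*129*(T − 230) + 0.667*2000*(T − 28.8) + 0.361*466*(T − 28.8) = 0
38.05(T − 230) + 1334(T − 28.8) + 168.23(T − 28.8) = 0
(38.05 + 1334 + 168.23) T = 38.05*230 + 1334*28.8 + 168.23*28.8
T = 52017 / 1540.3 = 33.8 °C

T_f ≈ 33.8 °C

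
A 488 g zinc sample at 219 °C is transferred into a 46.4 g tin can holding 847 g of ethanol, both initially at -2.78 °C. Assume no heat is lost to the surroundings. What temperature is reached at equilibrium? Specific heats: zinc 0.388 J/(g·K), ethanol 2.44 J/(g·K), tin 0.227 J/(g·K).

Setting the total heat transfer to zero:
488×0.388×(T − 219) + 847×2.44×(T − (-2.78)) + 46.4×0.227×(T − (-2.78)) = 0
(189.34 + 2066.7 + 10.53) T = 189.34×219 + 2066.7×(-2.78) + 10.53×(-2.78)
T ≈ 15.75 °C

T_f ≈ 15.7 °C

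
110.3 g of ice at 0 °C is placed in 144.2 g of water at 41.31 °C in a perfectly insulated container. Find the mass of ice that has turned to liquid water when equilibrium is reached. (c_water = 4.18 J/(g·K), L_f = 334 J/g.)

m_melted ≈ 74.6 g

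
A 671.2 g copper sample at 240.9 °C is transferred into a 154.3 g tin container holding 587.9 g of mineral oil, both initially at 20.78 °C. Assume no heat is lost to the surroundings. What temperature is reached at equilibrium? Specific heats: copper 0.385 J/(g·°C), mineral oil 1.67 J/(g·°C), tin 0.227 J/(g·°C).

T_f is the heat-capacity-weighted average of the initial temperatures:
T_f = (258.41·240.9 + 981.79·20.78 + 35.03·20.78) / (258.41 + 981.79 + 35.03)
    = 83381 / 1275.2 ≈ 65.38 °C

T_f ≈ 65.4 °C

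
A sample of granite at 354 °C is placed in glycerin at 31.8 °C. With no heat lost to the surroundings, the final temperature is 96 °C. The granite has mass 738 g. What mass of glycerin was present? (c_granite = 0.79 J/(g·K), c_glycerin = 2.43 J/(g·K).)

Heat gained plus heat lost sum to zero:
738·0.79·(96 − 354) + m·2.43·(96 − 31.8) = 0
156.01 m = 150419
m = 150419/156.01 ≈ 964.2 g

m ≈ 964 g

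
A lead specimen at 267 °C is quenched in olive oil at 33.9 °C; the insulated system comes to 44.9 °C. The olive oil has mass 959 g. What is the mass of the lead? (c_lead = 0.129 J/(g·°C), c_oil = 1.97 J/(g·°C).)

m ≈ 725 g

Taking heat into each body as positive, Σ m c ΔT = 0:
m×0.129×(44.9 − 267) + 959×1.97×(44.9 − 33.9) = 0
-28.65 m = -20782
m = -20782/-28.65 ≈ 725.3 g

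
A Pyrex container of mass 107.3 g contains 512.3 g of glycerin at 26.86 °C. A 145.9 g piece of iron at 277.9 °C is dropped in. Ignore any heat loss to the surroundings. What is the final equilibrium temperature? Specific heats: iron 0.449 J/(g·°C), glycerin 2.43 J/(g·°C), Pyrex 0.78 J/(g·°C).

Let T be the final temperature. ΣQ_i = 0:
145.9·0.449·(T − 277.9) + 512.3·2.43·(T − 26.86) + 107.3·0.78·(T − 26.86) = 0
65.51(T − 277.9) + 1244.9(T − 26.86) + 83.69(T − 26.86) = 0
(65.51 + 1244.9 + 83.69) T = 65.51·277.9 + 1244.9·26.86 + 83.69·26.86
T = 53891/1394.1 ≈ 38.66 °C

T_f ≈ 38.7 °C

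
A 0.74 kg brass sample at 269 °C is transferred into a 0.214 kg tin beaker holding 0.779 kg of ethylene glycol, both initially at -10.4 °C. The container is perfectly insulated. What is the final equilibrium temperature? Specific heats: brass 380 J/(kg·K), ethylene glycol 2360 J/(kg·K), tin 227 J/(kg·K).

T_f ≈ 25.8 °C

Heat gained plus heat lost sum to zero:
0.74×380×(T − 269) + 0.779×2360×(T − (-10.4)) + 0.214×227×(T − (-10.4)) = 0
281.2(T − 269) + 1838.4(T − (-10.4)) + 48.58(T − (-10.4)) = 0
(281.2 + 1838.4 + 48.58) T = 281.2×269 + 1838.4×(-10.4) + 48.58×(-10.4)
T ≈ 25.84 °C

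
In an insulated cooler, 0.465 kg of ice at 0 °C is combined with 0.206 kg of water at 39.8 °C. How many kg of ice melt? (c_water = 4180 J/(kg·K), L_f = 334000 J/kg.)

m_melted ≈ 0.103 kg

Heat available from the water dropping to 0 °C: 0.206·4180·39.8 = 34271 J.
To melt every bit of ice: 0.465·334000 = 155310 J.
That's not enough to melt it all — equilibrium is at 0 °C with ice remaining.
Mass melted = 34271/334000 ≈ 0.1026 kg.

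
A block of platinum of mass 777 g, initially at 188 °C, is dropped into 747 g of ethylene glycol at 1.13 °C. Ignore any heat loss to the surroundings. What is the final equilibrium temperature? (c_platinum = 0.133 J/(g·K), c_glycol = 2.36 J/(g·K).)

T_f ≈ 11.5 °C

Taking heat into each body as positive, Σ m c ΔT = 0:
777×0.133×(T − 188) + 747×2.36×(T − 1.13) = 0
103.34(T − 188) + 1762.9(T − 1.13) = 0
(103.34 + 1762.9) T = 103.34×188 + 1762.9×1.13
T ≈ 11.48 °C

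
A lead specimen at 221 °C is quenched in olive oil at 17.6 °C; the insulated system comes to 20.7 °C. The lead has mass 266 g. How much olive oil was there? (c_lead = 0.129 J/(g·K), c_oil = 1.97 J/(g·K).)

m ≈ 1130 g

|Q_lead| = |Q_oil|:
266×0.129×(221 − 20.7) = m×1.97×(20.7 − 17.6)
6.107 m = 6873.1  ⇒  m ≈ 1125 g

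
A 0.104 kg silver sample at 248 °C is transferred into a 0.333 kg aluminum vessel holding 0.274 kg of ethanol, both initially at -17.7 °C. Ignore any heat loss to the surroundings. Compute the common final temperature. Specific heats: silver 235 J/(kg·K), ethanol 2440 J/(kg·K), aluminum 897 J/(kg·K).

Energy conservation, ΣQ = 0:
0.104×235×(T − 248) + 0.274×2440×(T − (-17.7)) + 0.333×897×(T − (-17.7)) = 0
991.7 T = -11059
T = -11059 / 991.7 = -11.2 °C

T_f ≈ -11.2 °C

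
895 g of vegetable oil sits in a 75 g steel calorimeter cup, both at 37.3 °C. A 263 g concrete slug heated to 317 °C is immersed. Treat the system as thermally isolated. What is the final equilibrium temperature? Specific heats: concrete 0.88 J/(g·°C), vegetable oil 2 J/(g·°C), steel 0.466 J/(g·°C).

T_f ≈ 68.8 °C

Conservation of energy gives ΣQ = 0:
263*0.88*(T − 317) + 895*2*(T − 37.3) + 75*0.466*(T − 37.3) = 0
2056.4 T = 141437
T = 141437 / 2056.4 = 68.8 °C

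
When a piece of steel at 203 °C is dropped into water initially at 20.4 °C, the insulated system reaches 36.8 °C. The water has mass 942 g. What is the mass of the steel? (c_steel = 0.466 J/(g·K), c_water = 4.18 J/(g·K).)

m ≈ 834 g

Energy conservation, ΣQ = 0:
m×0.466×(36.8 − 203) + 942×4.18×(36.8 − 20.4) = 0
-77.45 m = -64576
m = -64576/-77.45 ≈ 833.8 g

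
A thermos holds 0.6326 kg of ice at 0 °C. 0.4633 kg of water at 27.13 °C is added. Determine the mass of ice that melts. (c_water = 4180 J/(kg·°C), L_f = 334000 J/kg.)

m_melted ≈ 0.157 kg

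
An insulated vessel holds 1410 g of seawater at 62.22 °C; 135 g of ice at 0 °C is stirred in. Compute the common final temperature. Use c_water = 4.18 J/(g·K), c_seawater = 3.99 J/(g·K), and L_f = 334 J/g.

Taking heat into each body as positive, Σ m c ΔT = 0:
melt ice: 135×334 = 45090; meltwater 0→T: 135×4.18×T = 564.3 T; seawater cools: 1410×3.99×(T − 62.22) = 5625.9(T − 62.22)
6190.2 T = 350043 − 45090 = 304953
T ≈ 49.26 °C — above 0 °C, consistent with complete melting.

T_f ≈ 49.3 °C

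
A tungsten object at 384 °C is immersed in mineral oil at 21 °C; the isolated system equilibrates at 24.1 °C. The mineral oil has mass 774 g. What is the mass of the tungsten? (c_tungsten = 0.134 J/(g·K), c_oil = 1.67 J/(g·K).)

m ≈ 83.1 g

|Q_tungsten| = |Q_oil|:
m×0.134×(384 − 24.1) = 774×1.67×(24.1 − 21)
48.23 m = 4007  ⇒  m ≈ 83.09 g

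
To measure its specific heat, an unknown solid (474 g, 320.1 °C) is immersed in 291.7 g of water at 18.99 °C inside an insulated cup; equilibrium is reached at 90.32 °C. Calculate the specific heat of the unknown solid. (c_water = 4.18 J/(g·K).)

c ≈ 0.799 J/(g·K)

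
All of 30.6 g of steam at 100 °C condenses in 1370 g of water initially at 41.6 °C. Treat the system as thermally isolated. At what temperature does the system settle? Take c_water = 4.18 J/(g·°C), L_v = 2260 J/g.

T_f ≈ 54.7 °C

Conservation of energy gives ΣQ = 0:
latent heat released on condensation: 30.6×2260 = 69156
  condensate cools 100→T: 30.6×4.18×(T − 100) = 127.91(T − 100)
  water warms: 1370×4.18×(T − 41.6) = 5726.6(T − 41.6)
5854.5 T = 69156 + 12791 + 238227 = 320173
T ≈ 54.69 °C — below 100 °C, confirming all the steam condensed.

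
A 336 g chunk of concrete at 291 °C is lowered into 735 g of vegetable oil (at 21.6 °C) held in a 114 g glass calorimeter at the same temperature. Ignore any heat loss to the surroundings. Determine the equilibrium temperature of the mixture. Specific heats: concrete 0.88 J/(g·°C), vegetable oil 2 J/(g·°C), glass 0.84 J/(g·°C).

T_f ≈ 64.4 °C

Conservation of energy gives ΣQ = 0:
336·0.88·(T − 291) + 735·2·(T − 21.6) + 114·0.84·(T − 21.6) = 0
(295.68 + 1470 + 95.76) T = 295.68·291 + 1470·21.6 + 95.76·21.6
T ≈ 64.39 °C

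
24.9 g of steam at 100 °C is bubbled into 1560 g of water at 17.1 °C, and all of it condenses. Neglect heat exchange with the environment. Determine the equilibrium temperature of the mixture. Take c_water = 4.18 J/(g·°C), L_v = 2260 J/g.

T_f ≈ 26.9 °C

Net heat exchanged in the isolated system is zero:
condense steam: −24.9×2260 = −56274; condensate cools 100→T: 24.9×4.18×(T − 100) = 104.08(T − 100); original water: 6520.8(T − 17.1)
6624.9 T = 56274 + 10408 + 111506 = 178188
T ≈ 26.90 °C, under the boiling point, so the assumption holds.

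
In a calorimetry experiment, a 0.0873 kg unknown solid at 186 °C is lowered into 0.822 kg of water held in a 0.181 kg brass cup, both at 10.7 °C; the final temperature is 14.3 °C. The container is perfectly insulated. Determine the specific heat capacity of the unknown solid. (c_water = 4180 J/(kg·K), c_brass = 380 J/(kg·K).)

Heat gained plus heat lost sum to zero:
0.0873·c·(14.3 − 186) + 0.822·4180·(14.3 − 10.7) + 0.181·380·(14.3 − 10.7) = 0
-14.99 c = -12617
c = -12617/-14.99 ≈ 841.7 J/(kg·K)

c ≈ 842 J/(kg·K)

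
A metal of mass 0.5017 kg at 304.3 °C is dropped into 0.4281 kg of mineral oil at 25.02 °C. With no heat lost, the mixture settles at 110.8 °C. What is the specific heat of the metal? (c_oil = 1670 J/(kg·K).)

Setting the total heat transfer to zero:
0.5017·c·(110.8 − 304.3) + 0.4281·1670·(110.8 − 25.02) = 0
-97.08 c = -61326
c = -61326/-97.08 ≈ 631.7 J/(kg·K)

c ≈ 632 J/(kg·K)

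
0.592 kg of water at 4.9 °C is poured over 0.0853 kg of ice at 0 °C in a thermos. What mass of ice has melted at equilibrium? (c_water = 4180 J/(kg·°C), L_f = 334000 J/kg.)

Heat available from the water dropping to 0 °C: 0.592×4180×4.9 = 12125 J.
To melt every bit of ice: 0.0853×334000 = 28490 J.
That's not enough to melt it all — equilibrium is at 0 °C with ice remaining.
m_melt = 12125 / L_f = 0.0363 kg.

m_melted ≈ 0.0363 kg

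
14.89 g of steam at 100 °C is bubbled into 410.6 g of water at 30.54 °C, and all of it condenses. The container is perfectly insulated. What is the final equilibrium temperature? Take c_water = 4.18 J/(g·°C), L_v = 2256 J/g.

T_f ≈ 51.9 °C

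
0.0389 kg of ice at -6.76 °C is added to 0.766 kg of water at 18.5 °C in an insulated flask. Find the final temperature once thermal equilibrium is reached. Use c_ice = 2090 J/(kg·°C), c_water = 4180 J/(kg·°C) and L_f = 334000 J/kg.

Conservation of energy gives ΣQ = 0:
warm ice to 0 °C: 0.0389×2090×(0 − (-6.76)) = 549.59
  fusion: m_ice L_f = 0.0389×334000 = 12993
  warm the meltwater: 162.6 T
  water: 3201.9(T − 18.5)
3364.5 T = 59235 − 13542 = 45693
T ≈ 13.58 °C (positive, so assuming full melt was valid).

T_f ≈ 13.6 °C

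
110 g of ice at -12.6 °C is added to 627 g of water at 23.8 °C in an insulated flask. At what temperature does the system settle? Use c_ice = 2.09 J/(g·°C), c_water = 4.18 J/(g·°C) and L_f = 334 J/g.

T_f ≈ 7.4 °C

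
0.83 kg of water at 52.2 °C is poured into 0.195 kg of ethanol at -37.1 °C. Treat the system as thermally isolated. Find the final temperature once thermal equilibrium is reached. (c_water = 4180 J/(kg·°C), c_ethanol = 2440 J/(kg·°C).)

With ΣQ=0 the equilibrium temperature is the m·c-weighted mean:
T_f = (3469.4·52.2 + 475.8·(-37.1)) / (3469.4 + 475.8)
    = 163450 / 3945.2 ≈ 41.43 °C

T_f ≈ 41.4 °C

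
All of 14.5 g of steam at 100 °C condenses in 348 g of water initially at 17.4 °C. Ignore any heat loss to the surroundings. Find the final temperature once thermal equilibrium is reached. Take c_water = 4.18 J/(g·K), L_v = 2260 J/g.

T_f ≈ 42.3 °C

Let T be the final temperature. ΣQ_i = 0:
latent heat released on condensation: 14.5×2260 = 32770; condensed water 100 °C→T: 60.61(T − 100); water warms: 348×4.18×(T − 17.4) = 1454.6(T − 17.4)
1515.2 T = 32770 + 6061 + 25311 = 64142
T ≈ 42.33 °C, under the boiling point, so the assumption holds.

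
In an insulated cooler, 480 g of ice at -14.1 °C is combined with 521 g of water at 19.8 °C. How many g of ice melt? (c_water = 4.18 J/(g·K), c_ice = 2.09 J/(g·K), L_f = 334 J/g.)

m_melted ≈ 86.8 g

Heat available from the water dropping to 0 °C: 521·4.18·19.8 = 43120 J.
Of that, 480·2.09·14.1 = 14145 J goes to bring the ice to 0 °C, leaving 28975 J.
To melt every bit of ice: 480·334 = 160320 J.
28975 J < 160320 J, so only part of the ice melts and the system sits at 0 °C.
m_melt = 28975 / L_f = 86.75 g.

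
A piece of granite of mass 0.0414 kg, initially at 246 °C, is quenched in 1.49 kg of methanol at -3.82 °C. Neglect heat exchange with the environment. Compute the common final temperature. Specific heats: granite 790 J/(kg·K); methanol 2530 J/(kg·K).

T_f ≈ -1.7 °C

Setting the total heat transfer to zero:
0.0414·790·(T − 246) + 1.49·2530·(T − (-3.82)) = 0
(32.71 + 3769.7) T = 32.71·246 + 3769.7·(-3.82)
T = -6354.6 / 3802.4 = -1.67 °C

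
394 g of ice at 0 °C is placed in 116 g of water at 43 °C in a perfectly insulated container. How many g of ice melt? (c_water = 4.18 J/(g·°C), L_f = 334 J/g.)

Cooling the water to 0 °C releases 116×4.18×43 = 20850 J.
Melting all 394 g of ice would need 394×334 = 131596 J.
20850 J < 131596 J, so only part of the ice melts and the system sits at 0 °C.
m_melted×334 = 20850  ⇒  m_melted ≈ 62.42 g.

m_melted ≈ 62.4 g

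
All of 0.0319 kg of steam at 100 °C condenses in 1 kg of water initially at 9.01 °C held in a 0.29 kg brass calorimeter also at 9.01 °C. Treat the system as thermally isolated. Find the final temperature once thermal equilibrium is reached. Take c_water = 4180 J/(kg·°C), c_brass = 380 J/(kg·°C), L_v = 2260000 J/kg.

Net heat exchanged in the isolated system is zero:
condense steam: −0.0319·2260000 = −72094
  condensed water 100 °C→T: 133.34(T − 100)
  water warms: 1·4180·(T − 9.01) = 4180(T − 9.01)
  cup: 110.2(T − 9.01)
4423.5 T = 72094 + 13334 + 38655 = 124083
T ≈ 28.05 °C — below 100 °C, confirming all the steam condensed.

T_f ≈ 28.1 °C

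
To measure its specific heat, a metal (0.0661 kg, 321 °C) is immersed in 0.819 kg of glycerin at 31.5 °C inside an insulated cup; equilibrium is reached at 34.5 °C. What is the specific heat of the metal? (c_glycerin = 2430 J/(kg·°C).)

Let T be the final temperature. ΣQ_i = 0:
0.0661·c·(34.5 − 321) + 0.819·2430·(34.5 − 31.5) = 0
-18.94 c = -5970.5
c = -5970.5/-18.94 ≈ 315.3 J/(kg·°C)

c ≈ 315 J/(kg·°C)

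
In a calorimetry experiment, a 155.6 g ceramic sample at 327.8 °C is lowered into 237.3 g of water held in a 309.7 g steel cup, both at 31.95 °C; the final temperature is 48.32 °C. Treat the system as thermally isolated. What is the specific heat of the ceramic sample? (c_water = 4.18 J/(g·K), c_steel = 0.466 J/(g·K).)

Taking heat into each body as positive, Σ m c ΔT = 0:
155.6·c·(48.32 − 327.8) + 237.3·4.18·(48.32 − 31.95) + 309.7·0.466·(48.32 − 31.95) = 0
-43487 c = -18600
c = -18600/-43487 ≈ 0.4277 J/(g·K)

c ≈ 0.428 J/(g·K)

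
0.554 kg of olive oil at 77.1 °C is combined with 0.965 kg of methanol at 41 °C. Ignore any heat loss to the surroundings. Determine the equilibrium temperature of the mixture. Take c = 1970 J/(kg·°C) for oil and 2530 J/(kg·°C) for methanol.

T_f ≈ 52.2 °C

T_f = Σ m_i c_i T_i / Σ m_i c_i:
T_f = (1091.4*77.1 + 2441.4*41) / (1091.4 + 2441.4)
    = 184245 / 3532.8 ≈ 52.15 °C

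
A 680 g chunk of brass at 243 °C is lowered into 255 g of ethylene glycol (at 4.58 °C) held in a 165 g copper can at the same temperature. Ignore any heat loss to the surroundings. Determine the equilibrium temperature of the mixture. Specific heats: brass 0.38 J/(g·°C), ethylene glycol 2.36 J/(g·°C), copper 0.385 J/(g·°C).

T_f ≈ 71.3 °C

Let T be the final temperature. ΣQ_i = 0:
680×0.38×(T − 243) + 255×2.36×(T − 4.58) + 165×0.385×(T − 4.58) = 0
258.4(T − 243) + 601.8(T − 4.58) + 63.52(T − 4.58) = 0
(258.4 + 601.8 + 63.52) T = 258.4×243 + 601.8×4.58 + 63.52×4.58
T = 65838/923.72 ≈ 71.27 °C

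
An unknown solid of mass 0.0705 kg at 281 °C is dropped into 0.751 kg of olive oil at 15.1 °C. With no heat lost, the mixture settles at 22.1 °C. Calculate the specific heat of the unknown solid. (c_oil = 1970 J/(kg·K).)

c ≈ 567 J/(kg·K)

Heat lost by the unknown solid = heat gained by the oil:
0.0705·c·(281 − 22.1) = 0.751·1970·(22.1 − 15.1)
18.25 c = 10356  ⇒  c ≈ 567.4 J/(kg·K)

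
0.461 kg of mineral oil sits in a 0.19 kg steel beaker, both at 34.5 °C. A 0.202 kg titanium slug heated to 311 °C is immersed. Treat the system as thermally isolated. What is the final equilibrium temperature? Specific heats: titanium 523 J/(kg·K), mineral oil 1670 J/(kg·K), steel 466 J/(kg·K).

T_f = Σ m_i c_i T_i / Σ m_i c_i:
T_f = (105.65*311 + 769.87*34.5 + 88.54*34.5) / (105.65 + 769.87 + 88.54)
    = 62471 / 964.06 ≈ 64.80 °C

T_f ≈ 64.8 °C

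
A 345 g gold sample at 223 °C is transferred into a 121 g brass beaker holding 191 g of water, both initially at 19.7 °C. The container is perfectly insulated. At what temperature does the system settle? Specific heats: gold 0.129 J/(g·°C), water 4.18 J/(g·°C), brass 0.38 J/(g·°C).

T_f ≈ 29.9 °C

With ΣQ=0 the equilibrium temperature is the m·c-weighted mean:
T_f = (44.51*223 + 798.38*19.7 + 45.98*19.7) / (44.51 + 798.38 + 45.98)
    = 26559 / 888.87 ≈ 29.88 °C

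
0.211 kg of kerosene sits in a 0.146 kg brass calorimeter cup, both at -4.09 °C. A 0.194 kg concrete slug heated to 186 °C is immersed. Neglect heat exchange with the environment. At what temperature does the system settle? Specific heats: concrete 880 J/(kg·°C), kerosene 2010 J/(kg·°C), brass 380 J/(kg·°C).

T_f ≈ 45.8 °C

Net heat exchanged in the isolated system is zero:
0.194*880*(T − 186) + 0.211*2010*(T − (-4.09)) + 0.146*380*(T − (-4.09)) = 0
170.72(T − 186) + 424.11(T − (-4.09)) + 55.48(T − (-4.09)) = 0
650.31 T = 29792
T = 29792/650.31 ≈ 45.81 °C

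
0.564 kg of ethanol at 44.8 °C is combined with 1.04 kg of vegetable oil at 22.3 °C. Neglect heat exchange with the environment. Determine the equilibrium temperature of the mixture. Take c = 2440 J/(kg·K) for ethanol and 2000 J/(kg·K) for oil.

T_f ≈ 31.3 °C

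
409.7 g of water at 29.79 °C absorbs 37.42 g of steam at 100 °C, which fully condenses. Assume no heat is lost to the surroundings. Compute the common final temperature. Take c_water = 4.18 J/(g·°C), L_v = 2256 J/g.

T_f ≈ 80.8 °C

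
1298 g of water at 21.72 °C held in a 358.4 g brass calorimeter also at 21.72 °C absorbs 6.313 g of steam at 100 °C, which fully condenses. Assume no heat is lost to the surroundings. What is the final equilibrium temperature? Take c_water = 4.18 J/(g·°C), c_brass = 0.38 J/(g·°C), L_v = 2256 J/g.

Sum of m c ΔT and latent-heat terms is zero:
condense steam: −6.313×2256 = −14242
  condensate cools 100→T: 6.313×4.18×(T − 100) = 26.39(T − 100)
  original water: 5425.6(T − 21.72)
  brass cup: 358.4×0.38×(T − 21.72) = 136.19(T − 21.72)
5588.2 T = 14242 + 2638.8 + 120803 = 137684
T ≈ 24.64 °C (< 100 °C, so full condensation is consistent).

T_f ≈ 24.6 °C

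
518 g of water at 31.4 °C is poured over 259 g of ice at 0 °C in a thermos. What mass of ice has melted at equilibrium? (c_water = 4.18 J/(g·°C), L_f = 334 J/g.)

m_melted ≈ 204 g

Cooling the water to 0 °C releases 518·4.18·31.4 = 67989 J.
Fully melting the ice requires m_ice L_f = 259·334 = 86506 J.
Since 67989 < 86506 J, not all the ice melts; equilibrium is at 0 °C.
m_melted·334 = 67989  ⇒  m_melted ≈ 203.6 g.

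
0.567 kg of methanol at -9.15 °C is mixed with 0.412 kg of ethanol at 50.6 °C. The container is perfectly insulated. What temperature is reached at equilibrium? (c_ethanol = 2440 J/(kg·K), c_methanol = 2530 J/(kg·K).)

T_f = Σ m_i c_i T_i / Σ m_i c_i:
T_f = (1005.3*50.6 + 1434.5*(-9.15)) / (1005.3 + 1434.5)
    = 37741 / 2439.8 ≈ 15.47 °C

T_f ≈ 15.5 °C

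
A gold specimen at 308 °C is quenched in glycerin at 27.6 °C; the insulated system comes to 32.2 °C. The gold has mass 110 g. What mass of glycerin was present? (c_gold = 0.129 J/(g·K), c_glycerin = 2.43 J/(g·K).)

m ≈ 350 g

Net heat exchanged in the isolated system is zero:
110·0.129·(32.2 − 308) + m·2.43·(32.2 − 27.6) = 0
11.18 m = 3913.6
m = 3913.6/11.18 ≈ 350.1 g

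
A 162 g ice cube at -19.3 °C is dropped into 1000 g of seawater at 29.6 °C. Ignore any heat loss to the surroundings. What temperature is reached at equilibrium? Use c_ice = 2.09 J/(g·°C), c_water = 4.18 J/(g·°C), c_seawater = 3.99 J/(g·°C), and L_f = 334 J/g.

Sum of m c ΔT and latent-heat terms is zero:
ice -19.3→0 °C: 162×2.09×19.3 = 6534.6; latent heat to melt: 162×334 = 54108; warm the meltwater: 677.16 T; seawater: 3990(T − 29.6)
4667.2 T = 118104 − 60643 = 57461
T ≈ 12.31 °C — above 0 °C, consistent with complete melting.

T_f ≈ 12.3 °C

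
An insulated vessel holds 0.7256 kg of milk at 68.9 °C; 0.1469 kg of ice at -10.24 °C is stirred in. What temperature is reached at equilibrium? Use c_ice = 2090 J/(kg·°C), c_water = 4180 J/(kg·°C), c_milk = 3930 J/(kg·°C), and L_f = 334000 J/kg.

T_f ≈ 41.6 °C

Energy conservation, ΣQ = 0:
ice -10.24→0 °C: 0.1469·2090·10.24 = 3143.9
  latent heat to melt: 0.1469·334000 = 49065
  warm the meltwater: 614.04 T
  milk: 2851.6(T − 68.9)
3465.7 T = 196476 − 52208 = 144267
T ≈ 41.63 °C — above 0 °C, consistent with complete melting.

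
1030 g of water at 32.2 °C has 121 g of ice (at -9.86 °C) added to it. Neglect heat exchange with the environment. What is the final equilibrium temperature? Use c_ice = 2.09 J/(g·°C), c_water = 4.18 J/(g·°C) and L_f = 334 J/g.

Taking heat into each body as positive, Σ m c ΔT = 0:
warm ice to 0 °C: 121×2.09×(0 − (-9.86)) = 2493.5
  melt ice: 121×334 = 40414
  warm the meltwater: 505.78 T
  water cools: 1030×4.18×(T − 32.2) = 4305.4(T − 32.2)
4811.2 T = 138634 − 42907 = 95726
T ≈ 19.90 °C. Since T > 0 °C, the all-ice-melts assumption holds.

T_f ≈ 19.9 °C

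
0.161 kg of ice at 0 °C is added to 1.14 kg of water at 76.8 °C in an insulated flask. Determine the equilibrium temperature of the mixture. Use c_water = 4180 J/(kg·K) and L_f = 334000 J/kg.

Energy conservation, ΣQ = 0:
fusion: m_ice L_f = 0.161×334000 = 53774
  warm the meltwater: 672.98 T
  water cools: 1.14×4180×(T − 76.8) = 4765.2(T − 76.8)
5438.2 T = 365967 − 53774 = 312193
T ≈ 57.41 °C — above 0 °C, consistent with complete melting.

T_f ≈ 57.4 °C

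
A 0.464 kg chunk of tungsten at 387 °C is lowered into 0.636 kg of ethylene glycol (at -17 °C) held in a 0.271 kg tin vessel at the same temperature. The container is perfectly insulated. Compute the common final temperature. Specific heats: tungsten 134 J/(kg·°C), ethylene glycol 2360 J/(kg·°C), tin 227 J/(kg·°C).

T_f ≈ -1.5 °C

Heat gained plus heat lost sum to zero:
0.464*134*(T − 387) + 0.636*2360*(T − (-17)) + 0.271*227*(T − (-17)) = 0
1624.7 T = -2500
T = -2500/1624.7 ≈ -1.54 °C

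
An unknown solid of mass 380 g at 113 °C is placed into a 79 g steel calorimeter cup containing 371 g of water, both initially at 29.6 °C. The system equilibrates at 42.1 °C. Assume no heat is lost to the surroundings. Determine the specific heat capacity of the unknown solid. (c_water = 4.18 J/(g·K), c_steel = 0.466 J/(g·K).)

Conservation of energy gives ΣQ = 0:
380×c×(42.1 − 113) + 371×4.18×(42.1 − 29.6) + 79×0.466×(42.1 − 29.6) = 0
-26942 c = -19845
c = -19845/-26942 ≈ 0.7366 J/(g·K)

c ≈ 0.737 J/(g·K)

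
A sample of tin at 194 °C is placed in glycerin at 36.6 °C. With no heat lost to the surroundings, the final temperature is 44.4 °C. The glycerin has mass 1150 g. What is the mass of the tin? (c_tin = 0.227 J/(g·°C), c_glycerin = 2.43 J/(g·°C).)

m ≈ 642 g

Let T be the final temperature. ΣQ_i = 0:
m·0.227·(44.4 − 194) + 1150·2.43·(44.4 − 36.6) = 0
-33.96 m = -21797
m = -21797/-33.96 ≈ 641.9 g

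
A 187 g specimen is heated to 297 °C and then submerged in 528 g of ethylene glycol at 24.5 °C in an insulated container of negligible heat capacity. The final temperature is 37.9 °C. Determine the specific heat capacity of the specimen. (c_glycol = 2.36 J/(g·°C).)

c ≈ 0.345 J/(g·°C)

Let T be the final temperature. ΣQ_i = 0:
187·c·(37.9 − 297) + 528·2.36·(37.9 − 24.5) = 0
-48452 c = -16697
c = -16697/-48452 ≈ 0.3446 J/(g·°C)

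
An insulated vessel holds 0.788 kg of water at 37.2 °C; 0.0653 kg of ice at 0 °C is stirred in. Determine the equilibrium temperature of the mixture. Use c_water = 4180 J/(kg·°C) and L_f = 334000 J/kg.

T_f ≈ 28.2 °C

Conservation of energy gives ΣQ = 0:
melt ice: 0.0653·334000 = 21810; warm the meltwater: 272.95 T; water: 3293.8(T − 37.2)
3566.8 T = 122531 − 21810 = 100721
T ≈ 28.24 °C. Since T > 0 °C, the all-ice-melts assumption holds.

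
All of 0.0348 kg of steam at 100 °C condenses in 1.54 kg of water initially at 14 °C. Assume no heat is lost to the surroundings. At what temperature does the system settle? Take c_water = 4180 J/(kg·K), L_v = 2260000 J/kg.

T_f ≈ 27.8 °C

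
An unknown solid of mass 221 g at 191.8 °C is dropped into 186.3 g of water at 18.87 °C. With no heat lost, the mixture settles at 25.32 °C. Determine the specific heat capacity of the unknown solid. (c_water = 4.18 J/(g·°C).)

Energy conservation, ΣQ = 0:
221·c·(25.32 − 191.8) + 186.3·4.18·(25.32 − 18.87) = 0
-36792 c = -5022.8
c = -5022.8/-36792 ≈ 0.1365 J/(g·°C)

c ≈ 0.137 J/(g·°C)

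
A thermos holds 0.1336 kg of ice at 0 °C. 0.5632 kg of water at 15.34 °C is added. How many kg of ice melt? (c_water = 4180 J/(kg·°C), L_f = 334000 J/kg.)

m_melted ≈ 0.108 kg

Water can give up m c ΔT = 0.5632·4180·15.34 = 36113 J before reaching 0 °C.
Melting all 0.1336 kg of ice would need 0.1336·334000 = 44622 J.
36113 J < 44622 J, so only part of the ice melts and the system sits at 0 °C.
m_melted·334000 = 36113  ⇒  m_melted ≈ 0.1081 kg.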